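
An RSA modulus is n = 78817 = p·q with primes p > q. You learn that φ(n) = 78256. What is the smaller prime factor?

269

φ(n) = (p−1)(q−1) = n − (p+q) + 1, so p + q = 78817 − 78256 + 1 = 562.
p and q are the roots of t² − 562t + 78817 = 0.
Discriminant: 562² − 4·78817 = 315844 − 315268 = 576; √576 = 24.
q = (562 − 24)/2 = 269, p = (562 + 24)/2 = 293.
Check: 269 · 293 = 78817.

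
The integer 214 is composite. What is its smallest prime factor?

214 is even: 2 divides it.

2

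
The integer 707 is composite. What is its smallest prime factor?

707 is odd.
Digit sum 14, not divisible by 3.
Ends in 7: not divisible by 5.
7: 707 = 7·101

7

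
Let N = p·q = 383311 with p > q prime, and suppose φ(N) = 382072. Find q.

587

φ(n) = (p−1)(q−1) = n − (p+q) + 1, so p + q = 383311 − 382072 + 1 = 1240.
p and q are the roots of t² − 1240t + 383311 = 0.
Discriminant: 1240² − 4·383311 = 1537600 − 1533244 = 4356; √4356 = 66.
q = (1240 − 66)/2 = 587, p = (1240 + 66)/2 = 653.
Check: 587 · 653 = 383311.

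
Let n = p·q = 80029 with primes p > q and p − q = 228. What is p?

419

Since p = q + 228, we have 80029 = q(q + 228), so q² + 228q − 80029 = 0.
Discriminant: 228² + 4·80029 = 51984 + 320116 = 372100; √372100 = 610.
q = (−228 + 610)/2 = 191, and p = q + 228 = 419.
Check: 191 · 419 = 80029.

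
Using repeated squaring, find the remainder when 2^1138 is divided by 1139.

412

2^1 ≡ 2 (mod 1139)
2^2 ≡ 2^2 = 4 ≡ 4 (mod 1139)
2^4 ≡ 4^2 = 16 ≡ 16 (mod 1139)
2^8 ≡ 16^2 = 256 ≡ 256 (mod 1139)
2^16 ≡ 256^2 = 65536 ≡ 613 (mod 1139)
2^32 ≡ 613^2 = 375769 ≡ 1038 (mod 1139)
2^64 ≡ 1038^2 = 1077444 ≡ 1089 (mod 1139)
2^128 ≡ 1089^2 = 1185921 ≡ 222 (mod 1139)
2^256 ≡ 222^2 = 49284 ≡ 307 (mod 1139)
2^512 ≡ 307^2 = 94249 ≡ 851 (mod 1139)
2^1024 ≡ 851^2 = 724201 ≡ 936 (mod 1139)
1138 = 1024 + 64 + 32 + 16 + 2 in binary powers of 2.
So 2^1138 ≡ 936 · 1089 · 1038 · 613 · 4 ≡ 412 (mod 1139).
Since 412 ≠ 1, base 2 is a Fermat witness: 1139 is composite.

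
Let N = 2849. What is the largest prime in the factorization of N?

37

2849 = 7 · 407
407 = 11 · 37
37 is prime.
So 2849 = 7 · 11 · 37; the largest prime factor is 37.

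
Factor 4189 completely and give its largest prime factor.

71

4189 = 59 · 71
71 is prime.
So 4189 = 59 · 71; the largest prime factor is 71.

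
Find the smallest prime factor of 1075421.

31

1075421 is odd.
Digit sum 20, not divisible by 3.
Ends in 1: not divisible by 5.
7: 1075421 = 7·153631 + 4
11: 1075421 = 11·97765 + 6
13: 1075421 = 13·82724 + 9
17: 1075421 = 17·63260 + 1
19: 1075421 = 19·56601 + 2
23: 1075421 = 23·46757 + 10
29: 1075421 = 29·37083 + 14
31: 1075421 = 31·34691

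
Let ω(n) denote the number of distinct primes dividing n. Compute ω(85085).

85085 = 5 · 17017
17017 = 7 · 2431
2431 = 11 · 221
221 = 13 · 17
85085 = 5 · 7 · 11 · 13 · 17, which has 5 distinct prime factors.

5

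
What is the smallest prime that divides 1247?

1247 is odd.
Digit sum 14, not divisible by 3.
Ends in 7: not divisible by 5.
7: 1247 = 7·178 + 1
11: 1247 = 11·113 + 4
13: 1247 = 13·95 + 12
17: 1247 = 17·73 + 6
19: 1247 = 19·65 + 12
23: 1247 = 23·54 + 5
29: 1247 = 29·43

29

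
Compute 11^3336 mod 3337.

1352

11^1 ≡ 11 (mod 3337)
11^2 ≡ 11^2 = 121 ≡ 121 (mod 3337)
11^4 ≡ 121^2 = 14641 ≡ 1293 (mod 3337)
11^8 ≡ 1293^2 = 1671849 ≡ 12 (mod 3337)
11^16 ≡ 12^2 = 144 ≡ 144 (mod 3337)
11^32 ≡ 144^2 = 20736 ≡ 714 (mod 3337)
11^64 ≡ 714^2 = 509796 ≡ 2572 (mod 3337)
11^128 ≡ 2572^2 = 6615184 ≡ 1250 (mod 3337)
11^256 ≡ 1250^2 = 1562500 ≡ 784 (mod 3337)
11^512 ≡ 784^2 = 614656 ≡ 648 (mod 3337)
11^1024 ≡ 648^2 = 419904 ≡ 2779 (mod 3337)
11^2048 ≡ 2779^2 = 7722841 ≡ 1023 (mod 3337)
3336 = 2048 + 1024 + 256 + 8 in binary powers of 2.
So 11^3336 ≡ 1023 · 2779 · 784 · 12 ≡ 1352 (mod 3337).
Since 1352 ≠ 1, base 11 is a Fermat witness: 3337 is composite.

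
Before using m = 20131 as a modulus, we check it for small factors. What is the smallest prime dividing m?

41

20131 is odd.
Digit sum 7, not divisible by 3.
Ends in 1: not divisible by 5.
7: 20131 = 7·2875 + 6
11: 20131 = 11·1830 + 1
13: 20131 = 13·1548 + 7
17: 20131 = 17·1184 + 3
19: 20131 = 19·1059 + 10
23: 20131 = 23·875 + 6
29: 20131 = 29·694 + 5
31: 20131 = 31·649 + 12
37: 20131 = 37·544 + 3
41: 20131 = 41·491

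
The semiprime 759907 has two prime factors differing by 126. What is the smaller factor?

Since p = q + 126, we have 759907 = q(q + 126), so q² + 126q − 759907 = 0.
Discriminant: 126² + 4·759907 = 15876 + 3039628 = 3055504; √3055504 = 1748.
q = (−126 + 1748)/2 = 811, and p = q + 126 = 937.
Check: 811 · 937 = 759907.

811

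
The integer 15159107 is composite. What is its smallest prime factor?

73

15159107 is odd.
Digit sum 29, not divisible by 3.
Ends in 7: not divisible by 5.
7: 15159107 = 7·2165586 + 5
11: 15159107 = 11·1378100 + 7
13: 15159107 = 13·1166085 + 2
17: 15159107 = 17·891712 + 3
19: 15159107 = 19·797847 + 14
23: 15159107 = 23·659091 + 14
29: 15159107 = 29·522727 + 24
31: 15159107 = 31·489003 + 14
37: 15159107 = 37·409705 + 22
41: 15159107 = 41·369734 + 13
43: 15159107 = 43·352537 + 16
47: 15159107 = 47·322534 + 9
53: 15159107 = 53·286020 + 47
59: 15159107 = 59·256934 + 1
61: 15159107 = 61·248509 + 58
67: 15159107 = 67·226255 + 22
71: 15159107 = 71·213508 + 39
73: 15159107 = 73·207659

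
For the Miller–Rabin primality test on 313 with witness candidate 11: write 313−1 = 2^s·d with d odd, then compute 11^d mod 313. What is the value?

312

313 − 1 = 312 = 2^3 · 39, so d = 39.
11^1 ≡ 11 (mod 313)
11^2 ≡ 11^2 = 121 ≡ 121 (mod 313)
11^4 ≡ 121^2 = 14641 ≡ 243 (mod 313)
11^8 ≡ 243^2 = 59049 ≡ 205 (mod 313)
11^16 ≡ 205^2 = 42025 ≡ 83 (mod 313)
11^32 ≡ 83^2 = 6889 ≡ 3 (mod 313)
39 = 32 + 4 + 2 + 1 in binary powers of 2.
So 11^39 ≡ 3 · 243 · 121 · 11 ≡ 312 (mod 313).
Since 11^d ≡ 312 (mod 313), base 11 does not prove 313 composite.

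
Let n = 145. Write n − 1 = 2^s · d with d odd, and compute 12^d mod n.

145 − 1 = 144 = 2^4 · 9, so d = 9.
12^1 ≡ 12 (mod 145)
12^2 ≡ 12^2 = 144 ≡ 144 (mod 145)
12^4 ≡ 144^2 = 20736 ≡ 1 (mod 145)
12^8 ≡ 1^2 = 1 ≡ 1 (mod 145)
9 = 8 + 1 in binary powers of 2.
So 12^9 ≡ 1 · 12 ≡ 12 (mod 145).
Squaring chain: 12 → 144 → 1 → 1; reaches −1, so base 12 does not prove 145 composite.

12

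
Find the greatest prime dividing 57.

57 = 3 · 19
19 is prime.
So 57 = 3 · 19; the largest prime factor is 19.

19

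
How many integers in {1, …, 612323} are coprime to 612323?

Factor: 612323 = 17 · 181 · 199.
φ(612323) = (17−1) · (181−1) · (199−1) = 16 · 180 · 198 = 570240.

570240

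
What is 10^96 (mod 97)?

1

10^1 ≡ 10 (mod 97)
10^2 ≡ 10^2 = 100 ≡ 3 (mod 97)
10^4 ≡ 3^2 = 9 ≡ 9 (mod 97)
10^8 ≡ 9^2 = 81 ≡ 81 (mod 97)
10^16 ≡ 81^2 = 6561 ≡ 62 (mod 97)
10^32 ≡ 62^2 = 3844 ≡ 61 (mod 97)
10^64 ≡ 61^2 = 3721 ≡ 35 (mod 97)
96 = 64 + 32 in binary powers of 2.
So 10^96 ≡ 35 · 61 ≡ 1 (mod 97).
Since the result is 1, base 10 gives no evidence that 97 is composite.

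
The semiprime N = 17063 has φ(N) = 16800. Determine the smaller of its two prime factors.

φ(n) = (p−1)(q−1) = n − (p+q) + 1, so p + q = 17063 − 16800 + 1 = 264.
p and q are the roots of t² − 264t + 17063 = 0.
Discriminant: 264² − 4·17063 = 69696 − 68252 = 1444; √1444 = 38.
q = (264 − 38)/2 = 113, p = (264 + 38)/2 = 151.
Check: 113 · 151 = 17063.

113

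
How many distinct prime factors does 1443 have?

1443 = 3 · 481
481 = 13 · 37
1443 = 3 · 13 · 37, which has 3 distinct prime factors.

3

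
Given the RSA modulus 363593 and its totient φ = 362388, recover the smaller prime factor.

599

φ(n) = (p−1)(q−1) = n − (p+q) + 1, so p + q = 363593 − 362388 + 1 = 1206.
p and q are the roots of t² − 1206t + 363593 = 0.
Discriminant: 1206² − 4·363593 = 1454436 − 1454372 = 64; √64 = 8.
q = (1206 − 8)/2 = 599, p = (1206 + 8)/2 = 607.
Check: 599 · 607 = 363593.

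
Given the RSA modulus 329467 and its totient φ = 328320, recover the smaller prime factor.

φ(n) = (p−1)(q−1) = n − (p+q) + 1, so p + q = 329467 − 328320 + 1 = 1148.
p and q are the roots of t² − 1148t + 329467 = 0.
Discriminant: 1148² − 4·329467 = 1317904 − 1317868 = 36; √36 = 6.
q = (1148 − 6)/2 = 571, p = (1148 + 6)/2 = 577.
Check: 571 · 577 = 329467.

571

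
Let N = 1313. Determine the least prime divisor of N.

1313 is odd.
Digit sum 8, not divisible by 3.
Ends in 3: not divisible by 5.
7: 1313 = 7·187 + 4
11: 1313 = 11·119 + 4
13: 1313 = 13·101

13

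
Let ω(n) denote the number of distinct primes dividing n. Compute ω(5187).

4

5187 = 3 · 1729
1729 = 7 · 247
247 = 13 · 19
5187 = 3 · 7 · 13 · 19, which has 4 distinct prime factors.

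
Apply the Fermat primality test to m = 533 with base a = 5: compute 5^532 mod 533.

508

5^1 ≡ 5 (mod 533)
5^2 ≡ 5^2 = 25 ≡ 25 (mod 533)
5^4 ≡ 25^2 = 625 ≡ 92 (mod 533)
5^8 ≡ 92^2 = 8464 ≡ 469 (mod 533)
5^16 ≡ 469^2 = 219961 ≡ 365 (mod 533)
5^32 ≡ 365^2 = 133225 ≡ 508 (mod 533)
5^64 ≡ 508^2 = 258064 ≡ 92 (mod 533)
5^128 ≡ 92^2 = 8464 ≡ 469 (mod 533)
5^256 ≡ 469^2 = 219961 ≡ 365 (mod 533)
5^512 ≡ 365^2 = 133225 ≡ 508 (mod 533)
532 = 512 + 16 + 4 in binary powers of 2.
So 5^532 ≡ 508 · 365 · 92 ≡ 508 (mod 533).
Since 508 ≠ 1, base 5 is a Fermat witness: 533 is composite.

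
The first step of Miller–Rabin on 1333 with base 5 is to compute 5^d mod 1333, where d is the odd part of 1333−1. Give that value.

32

1333 − 1 = 1332 = 2^2 · 333, so d = 333.
5^1 ≡ 5 (mod 1333)
5^2 ≡ 5^2 = 25 ≡ 25 (mod 1333)
5^4 ≡ 25^2 = 625 ≡ 625 (mod 1333)
5^8 ≡ 625^2 = 390625 ≡ 56 (mod 1333)
5^16 ≡ 56^2 = 3136 ≡ 470 (mod 1333)
5^32 ≡ 470^2 = 220900 ≡ 955 (mod 1333)
5^64 ≡ 955^2 = 912025 ≡ 253 (mod 1333)
5^128 ≡ 253^2 = 64009 ≡ 25 (mod 1333)
5^256 ≡ 25^2 = 625 ≡ 625 (mod 1333)
333 = 256 + 64 + 8 + 4 + 1 in binary powers of 2.
So 5^333 ≡ 625 · 253 · 56 · 625 · 5 ≡ 32 (mod 1333).
Squaring chain: 32 → 1024; never reaches −1, so base 5 is a Miller–Rabin witness that 1333 is composite.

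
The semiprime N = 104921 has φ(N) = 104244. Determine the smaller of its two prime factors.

φ(n) = (p−1)(q−1) = n − (p+q) + 1, so p + q = 104921 − 104244 + 1 = 678.
p and q are the roots of t² − 678t + 104921 = 0.
Discriminant: 678² − 4·104921 = 459684 − 419684 = 40000; √40000 = 200.
q = (678 − 200)/2 = 239, p = (678 + 200)/2 = 439.
Check: 239 · 439 = 104921.

239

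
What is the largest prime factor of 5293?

79

5293 = 67 · 79
79 is prime.
So 5293 = 67 · 79; the largest prime factor is 79.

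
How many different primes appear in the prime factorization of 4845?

4

4845 = 3 · 1615
1615 = 5 · 323
323 = 17 · 19
4845 = 3 · 5 · 17 · 19, which has 4 distinct prime factors.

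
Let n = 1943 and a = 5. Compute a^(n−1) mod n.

5^1 ≡ 5 (mod 1943)
5^2 ≡ 5^2 = 25 ≡ 25 (mod 1943)
5^4 ≡ 25^2 = 625 ≡ 625 (mod 1943)
5^8 ≡ 625^2 = 390625 ≡ 82 (mod 1943)
5^16 ≡ 82^2 = 6724 ≡ 895 (mod 1943)
5^32 ≡ 895^2 = 801025 ≡ 509 (mod 1943)
5^64 ≡ 509^2 = 259081 ≡ 662 (mod 1943)
5^128 ≡ 662^2 = 438244 ≡ 1069 (mod 1943)
5^256 ≡ 1069^2 = 1142761 ≡ 277 (mod 1943)
5^512 ≡ 277^2 = 76729 ≡ 952 (mod 1943)
5^1024 ≡ 952^2 = 906304 ≡ 866 (mod 1943)
1942 = 1024 + 512 + 256 + 128 + 16 + 4 + 2 in binary powers of 2.
So 5^1942 ≡ 866 · 952 · 277 · 1069 · 895 · 625 · 25 ≡ 1354 (mod 1943).
Since 1354 ≠ 1, base 5 is a Fermat witness: 1943 is composite.

1354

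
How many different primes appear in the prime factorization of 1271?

1271 = 31 · 41
1271 = 31 · 41, which has 2 distinct prime factors.

2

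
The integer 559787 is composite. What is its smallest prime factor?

29

559787 is odd.
Digit sum 41, not divisible by 3.
Ends in 7: not divisible by 5.
7: 559787 = 7·79969 + 4
11: 559787 = 11·50889 + 8
13: 559787 = 13·43060 + 7
17: 559787 = 17·32928 + 11
19: 559787 = 19·29462 + 9
23: 559787 = 23·24338 + 13
29: 559787 = 29·19303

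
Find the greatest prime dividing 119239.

119239 = 43 · 2773
2773 = 47 · 59
59 is prime.
So 119239 = 43 · 47 · 59; the largest prime factor is 59.

59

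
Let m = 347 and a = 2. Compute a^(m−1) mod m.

1

2^1 ≡ 2 (mod 347)
2^2 ≡ 2^2 = 4 ≡ 4 (mod 347)
2^4 ≡ 4^2 = 16 ≡ 16 (mod 347)
2^8 ≡ 16^2 = 256 ≡ 256 (mod 347)
2^16 ≡ 256^2 = 65536 ≡ 300 (mod 347)
2^32 ≡ 300^2 = 90000 ≡ 127 (mod 347)
2^64 ≡ 127^2 = 16129 ≡ 167 (mod 347)
2^128 ≡ 167^2 = 27889 ≡ 129 (mod 347)
2^256 ≡ 129^2 = 16641 ≡ 332 (mod 347)
346 = 256 + 64 + 16 + 8 + 2 in binary powers of 2.
So 2^346 ≡ 332 · 167 · 300 · 256 · 4 ≡ 1 (mod 347).
Since the result is 1, base 2 gives no evidence that 347 is composite.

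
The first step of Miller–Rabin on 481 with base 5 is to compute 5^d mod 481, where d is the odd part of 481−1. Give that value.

177

481 − 1 = 480 = 2^5 · 15, so d = 15.
5^1 ≡ 5 (mod 481)
5^2 ≡ 5^2 = 25 ≡ 25 (mod 481)
5^4 ≡ 25^2 = 625 ≡ 144 (mod 481)
5^8 ≡ 144^2 = 20736 ≡ 53 (mod 481)
15 = 8 + 4 + 2 + 1 in binary powers of 2.
So 5^15 ≡ 53 · 144 · 25 · 5 ≡ 177 (mod 481).
Squaring chain: 177 → 64 → 248 → 417 → 248; never reaches −1, so base 5 is a Miller–Rabin witness that 481 is composite.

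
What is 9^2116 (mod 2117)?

9^1 ≡ 9 (mod 2117)
9^2 ≡ 9^2 = 81 ≡ 81 (mod 2117)
9^4 ≡ 81^2 = 6561 ≡ 210 (mod 2117)
9^8 ≡ 210^2 = 44100 ≡ 1760 (mod 2117)
9^16 ≡ 1760^2 = 3097600 ≡ 429 (mod 2117)
9^32 ≡ 429^2 = 184041 ≡ 1979 (mod 2117)
9^64 ≡ 1979^2 = 3916441 ≡ 2108 (mod 2117)
9^128 ≡ 2108^2 = 4443664 ≡ 81 (mod 2117)
9^256 ≡ 81^2 = 6561 ≡ 210 (mod 2117)
9^512 ≡ 210^2 = 44100 ≡ 1760 (mod 2117)
9^1024 ≡ 1760^2 = 3097600 ≡ 429 (mod 2117)
9^2048 ≡ 429^2 = 184041 ≡ 1979 (mod 2117)
2116 = 2048 + 64 + 4 in binary powers of 2.
So 9^2116 ≡ 1979 · 2108 · 210 ≡ 429 (mod 2117).
Since 429 ≠ 1, base 9 is a Fermat witness: 2117 is composite.

429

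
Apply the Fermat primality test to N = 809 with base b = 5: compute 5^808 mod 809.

1

5^1 ≡ 5 (mod 809)
5^2 ≡ 5^2 = 25 ≡ 25 (mod 809)
5^4 ≡ 25^2 = 625 ≡ 625 (mod 809)
5^8 ≡ 625^2 = 390625 ≡ 687 (mod 809)
5^16 ≡ 687^2 = 471969 ≡ 322 (mod 809)
5^32 ≡ 322^2 = 103684 ≡ 132 (mod 809)
5^64 ≡ 132^2 = 17424 ≡ 435 (mod 809)
5^128 ≡ 435^2 = 189225 ≡ 728 (mod 809)
5^256 ≡ 728^2 = 529984 ≡ 89 (mod 809)
5^512 ≡ 89^2 = 7921 ≡ 640 (mod 809)
808 = 512 + 256 + 32 + 8 in binary powers of 2.
So 5^808 ≡ 640 · 89 · 132 · 687 ≡ 1 (mod 809).
Since the result is 1, base 5 gives no evidence that 809 is composite.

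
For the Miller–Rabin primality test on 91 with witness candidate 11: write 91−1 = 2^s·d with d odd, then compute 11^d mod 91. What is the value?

91 − 1 = 90 = 2^1 · 45, so d = 45.
11^1 ≡ 11 (mod 91)
11^2 ≡ 11^2 = 121 ≡ 30 (mod 91)
11^4 ≡ 30^2 = 900 ≡ 81 (mod 91)
11^8 ≡ 81^2 = 6561 ≡ 9 (mod 91)
11^16 ≡ 9^2 = 81 ≡ 81 (mod 91)
11^32 ≡ 81^2 = 6561 ≡ 9 (mod 91)
45 = 32 + 8 + 4 + 1 in binary powers of 2.
So 11^45 ≡ 9 · 9 · 81 · 11 ≡ 8 (mod 91).
Squaring chain: 8; never reaches −1, so base 11 is a Miller–Rabin witness that 91 is composite.

8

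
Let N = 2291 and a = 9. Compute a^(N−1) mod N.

426

9^1 ≡ 9 (mod 2291)
9^2 ≡ 9^2 = 81 ≡ 81 (mod 2291)
9^4 ≡ 81^2 = 6561 ≡ 1979 (mod 2291)
9^8 ≡ 1979^2 = 3916441 ≡ 1122 (mod 2291)
9^16 ≡ 1122^2 = 1258884 ≡ 1125 (mod 2291)
9^32 ≡ 1125^2 = 1265625 ≡ 993 (mod 2291)
9^64 ≡ 993^2 = 986049 ≡ 919 (mod 2291)
9^128 ≡ 919^2 = 844561 ≡ 1473 (mod 2291)
9^256 ≡ 1473^2 = 2169729 ≡ 152 (mod 2291)
9^512 ≡ 152^2 = 23104 ≡ 194 (mod 2291)
9^1024 ≡ 194^2 = 37636 ≡ 980 (mod 2291)
9^2048 ≡ 980^2 = 960400 ≡ 471 (mod 2291)
2290 = 2048 + 128 + 64 + 32 + 16 + 2 in binary powers of 2.
So 9^2290 ≡ 471 · 1473 · 919 · 993 · 1125 · 81 ≡ 426 (mod 2291).
Since 426 ≠ 1, base 9 is a Fermat witness: 2291 is composite.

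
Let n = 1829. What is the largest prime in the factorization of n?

59

1829 = 31 · 59
59 is prime.
So 1829 = 31 · 59; the largest prime factor is 59.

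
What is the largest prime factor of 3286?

53

3286 = 2 · 1643
1643 = 31 · 53
53 is prime.
So 3286 = 2 · 31 · 53; the largest prime factor is 53.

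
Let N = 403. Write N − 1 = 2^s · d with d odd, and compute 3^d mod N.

170

403 − 1 = 402 = 2^1 · 201, so d = 201.
3^1 ≡ 3 (mod 403)
3^2 ≡ 3^2 = 9 ≡ 9 (mod 403)
3^4 ≡ 9^2 = 81 ≡ 81 (mod 403)
3^8 ≡ 81^2 = 6561 ≡ 113 (mod 403)
3^16 ≡ 113^2 = 12769 ≡ 276 (mod 403)
3^32 ≡ 276^2 = 76176 ≡ 9 (mod 403)
3^64 ≡ 9^2 = 81 ≡ 81 (mod 403)
3^128 ≡ 81^2 = 6561 ≡ 113 (mod 403)
201 = 128 + 64 + 8 + 1 in binary powers of 2.
So 3^201 ≡ 113 · 81 · 113 · 3 ≡ 170 (mod 403).
Squaring chain: 170; never reaches −1, so base 3 is a Miller–Rabin witness that 403 is composite.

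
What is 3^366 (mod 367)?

1

3^1 ≡ 3 (mod 367)
3^2 ≡ 3^2 = 9 ≡ 9 (mod 367)
3^4 ≡ 9^2 = 81 ≡ 81 (mod 367)
3^8 ≡ 81^2 = 6561 ≡ 322 (mod 367)
3^16 ≡ 322^2 = 103684 ≡ 190 (mod 367)
3^32 ≡ 190^2 = 36100 ≡ 134 (mod 367)
3^64 ≡ 134^2 = 17956 ≡ 340 (mod 367)
3^128 ≡ 340^2 = 115600 ≡ 362 (mod 367)
3^256 ≡ 362^2 = 131044 ≡ 25 (mod 367)
366 = 256 + 64 + 32 + 8 + 4 + 2 in binary powers of 2.
So 3^366 ≡ 25 · 340 · 134 · 322 · 81 · 9 ≡ 1 (mod 367).
Since the result is 1, base 3 gives no evidence that 367 is composite.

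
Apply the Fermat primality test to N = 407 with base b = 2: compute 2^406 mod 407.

2^1 ≡ 2 (mod 407)
2^2 ≡ 2^2 = 4 ≡ 4 (mod 407)
2^4 ≡ 4^2 = 16 ≡ 16 (mod 407)
2^8 ≡ 16^2 = 256 ≡ 256 (mod 407)
2^16 ≡ 256^2 = 65536 ≡ 9 (mod 407)
2^32 ≡ 9^2 = 81 ≡ 81 (mod 407)
2^64 ≡ 81^2 = 6561 ≡ 49 (mod 407)
2^128 ≡ 49^2 = 2401 ≡ 366 (mod 407)
2^256 ≡ 366^2 = 133956 ≡ 53 (mod 407)
406 = 256 + 128 + 16 + 4 + 2 in binary powers of 2.
So 2^406 ≡ 53 · 366 · 9 · 16 · 4 ≡ 284 (mod 407).
Since 284 ≠ 1, base 2 is a Fermat witness: 407 is composite.

284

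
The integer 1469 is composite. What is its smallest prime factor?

13

1469 is odd.
Digit sum 20, not divisible by 3.
Ends in 9: not divisible by 5.
7: 1469 = 7·209 + 6
11: 1469 = 11·133 + 6
13: 1469 = 13·113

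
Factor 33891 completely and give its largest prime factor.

33891 = 3 · 11297
11297 = 11 · 1027
1027 = 13 · 79
79 is prime.
So 33891 = 3 · 11 · 13 · 79; the largest prime factor is 79.

79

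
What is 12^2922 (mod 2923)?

12^1 ≡ 12 (mod 2923)
12^2 ≡ 12^2 = 144 ≡ 144 (mod 2923)
12^4 ≡ 144^2 = 20736 ≡ 275 (mod 2923)
12^8 ≡ 275^2 = 75625 ≡ 2550 (mod 2923)
12^16 ≡ 2550^2 = 6502500 ≡ 1748 (mod 2923)
12^32 ≡ 1748^2 = 3055504 ≡ 969 (mod 2923)
12^64 ≡ 969^2 = 938961 ≡ 678 (mod 2923)
12^128 ≡ 678^2 = 459684 ≡ 773 (mod 2923)
12^256 ≡ 773^2 = 597529 ≡ 1237 (mod 2923)
12^512 ≡ 1237^2 = 1530169 ≡ 1440 (mod 2923)
12^1024 ≡ 1440^2 = 2073600 ≡ 1193 (mod 2923)
12^2048 ≡ 1193^2 = 1423249 ≡ 2671 (mod 2923)
2922 = 2048 + 512 + 256 + 64 + 32 + 8 + 2 in binary powers of 2.
So 12^2922 ≡ 2671 · 1440 · 1237 · 678 · 969 · 2550 · 144 ≡ 2378 (mod 2923).
Since 2378 ≠ 1, base 12 is a Fermat witness: 2923 is composite.

2378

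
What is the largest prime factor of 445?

89

445 = 5 · 89
89 is prime.
So 445 = 5 · 89; the largest prime factor is 89.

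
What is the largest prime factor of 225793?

225793 = 43 · 5251
5251 = 59 · 89
89 is prime.
So 225793 = 43 · 59 · 89; the largest prime factor is 89.

89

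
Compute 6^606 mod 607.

1

6^1 ≡ 6 (mod 607)
6^2 ≡ 6^2 = 36 ≡ 36 (mod 607)
6^4 ≡ 36^2 = 1296 ≡ 82 (mod 607)
6^8 ≡ 82^2 = 6724 ≡ 47 (mod 607)
6^16 ≡ 47^2 = 2209 ≡ 388 (mod 607)
6^32 ≡ 388^2 = 150544 ≡ 8 (mod 607)
6^64 ≡ 8^2 = 64 ≡ 64 (mod 607)
6^128 ≡ 64^2 = 4096 ≡ 454 (mod 607)
6^256 ≡ 454^2 = 206116 ≡ 343 (mod 607)
6^512 ≡ 343^2 = 117649 ≡ 498 (mod 607)
606 = 512 + 64 + 16 + 8 + 4 + 2 in binary powers of 2.
So 6^606 ≡ 498 · 64 · 388 · 47 · 82 · 36 ≡ 1 (mod 607).
Since the result is 1, base 6 gives no evidence that 607 is composite.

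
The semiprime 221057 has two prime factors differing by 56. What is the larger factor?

499

Since p = q + 56, we have 221057 = q(q + 56), so q² + 56q − 221057 = 0.
Discriminant: 56² + 4·221057 = 3136 + 884228 = 887364; √887364 = 942.
q = (−56 + 942)/2 = 443, and p = q + 56 = 499.
Check: 443 · 499 = 221057.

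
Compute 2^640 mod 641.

1

2^1 ≡ 2 (mod 641)
2^2 ≡ 2^2 = 4 ≡ 4 (mod 641)
2^4 ≡ 4^2 = 16 ≡ 16 (mod 641)
2^8 ≡ 16^2 = 256 ≡ 256 (mod 641)
2^16 ≡ 256^2 = 65536 ≡ 154 (mod 641)
2^32 ≡ 154^2 = 23716 ≡ 640 (mod 641)
2^64 ≡ 640^2 = 409600 ≡ 1 (mod 641)
2^128 ≡ 1^2 = 1 ≡ 1 (mod 641)
2^256 ≡ 1^2 = 1 ≡ 1 (mod 641)
2^512 ≡ 1^2 = 1 ≡ 1 (mod 641)
640 = 512 + 128 in binary powers of 2.
So 2^640 ≡ 1 · 1 ≡ 1 (mod 641).
Since the result is 1, base 2 gives no evidence that 641 is composite.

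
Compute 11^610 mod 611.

11^1 ≡ 11 (mod 611)
11^2 ≡ 11^2 = 121 ≡ 121 (mod 611)
11^4 ≡ 121^2 = 14641 ≡ 588 (mod 611)
11^8 ≡ 588^2 = 345744 ≡ 529 (mod 611)
11^16 ≡ 529^2 = 279841 ≡ 3 (mod 611)
11^32 ≡ 3^2 = 9 ≡ 9 (mod 611)
11^64 ≡ 9^2 = 81 ≡ 81 (mod 611)
11^128 ≡ 81^2 = 6561 ≡ 451 (mod 611)
11^256 ≡ 451^2 = 203401 ≡ 549 (mod 611)
11^512 ≡ 549^2 = 301401 ≡ 178 (mod 611)
610 = 512 + 64 + 32 + 2 in binary powers of 2.
So 11^610 ≡ 178 · 81 · 9 · 121 ≡ 335 (mod 611).
Since 335 ≠ 1, base 11 is a Fermat witness: 611 is composite.

335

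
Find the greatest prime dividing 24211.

24211 = 11 · 2201
2201 = 31 · 71
71 is prime.
So 24211 = 11 · 31 · 71; the largest prime factor is 71.

71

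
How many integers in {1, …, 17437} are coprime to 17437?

Factor: 17437 = 7 · 47 · 53.
φ(17437) = (7−1) · (47−1) · (53−1) = 6 · 46 · 52 = 14352.

14352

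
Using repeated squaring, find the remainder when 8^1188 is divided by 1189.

836

8^1 ≡ 8 (mod 1189)
8^2 ≡ 8^2 = 64 ≡ 64 (mod 1189)
8^4 ≡ 64^2 = 4096 ≡ 529 (mod 1189)
8^8 ≡ 529^2 = 279841 ≡ 426 (mod 1189)
8^16 ≡ 426^2 = 181476 ≡ 748 (mod 1189)
8^32 ≡ 748^2 = 559504 ≡ 674 (mod 1189)
8^64 ≡ 674^2 = 454276 ≡ 78 (mod 1189)
8^128 ≡ 78^2 = 6084 ≡ 139 (mod 1189)
8^256 ≡ 139^2 = 19321 ≡ 297 (mod 1189)
8^512 ≡ 297^2 = 88209 ≡ 223 (mod 1189)
8^1024 ≡ 223^2 = 49729 ≡ 980 (mod 1189)
1188 = 1024 + 128 + 32 + 4 in binary powers of 2.
So 8^1188 ≡ 980 · 139 · 674 · 529 ≡ 836 (mod 1189).
Since 836 ≠ 1, base 8 is a Fermat witness: 1189 is composite.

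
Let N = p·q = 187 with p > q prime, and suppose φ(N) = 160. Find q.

φ(n) = (p−1)(q−1) = n − (p+q) + 1, so p + q = 187 − 160 + 1 = 28.
p and q are the roots of t² − 28t + 187 = 0.
Discriminant: 28² − 4·187 = 784 − 748 = 36; √36 = 6.
q = (28 − 6)/2 = 11, p = (28 + 6)/2 = 17.
Check: 11 · 17 = 187.

11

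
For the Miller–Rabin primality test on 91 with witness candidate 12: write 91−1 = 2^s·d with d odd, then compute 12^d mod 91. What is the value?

91 − 1 = 90 = 2^1 · 45, so d = 45.
12^1 ≡ 12 (mod 91)
12^2 ≡ 12^2 = 144 ≡ 53 (mod 91)
12^4 ≡ 53^2 = 2809 ≡ 79 (mod 91)
12^8 ≡ 79^2 = 6241 ≡ 53 (mod 91)
12^16 ≡ 53^2 = 2809 ≡ 79 (mod 91)
12^32 ≡ 79^2 = 6241 ≡ 53 (mod 91)
45 = 32 + 8 + 4 + 1 in binary powers of 2.
So 12^45 ≡ 53 · 53 · 79 · 12 ≡ 90 (mod 91).
Since 12^d ≡ 90 (mod 91), base 12 does not prove 91 composite.

90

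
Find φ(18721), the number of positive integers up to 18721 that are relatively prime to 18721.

Factor: 18721 = 97 · 193.
φ(18721) = (97−1) · (193−1) = 96 · 192 = 18432.

18432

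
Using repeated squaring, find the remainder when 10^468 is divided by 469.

92

10^1 ≡ 10 (mod 469)
10^2 ≡ 10^2 = 100 ≡ 100 (mod 469)
10^4 ≡ 100^2 = 10000 ≡ 151 (mod 469)
10^8 ≡ 151^2 = 22801 ≡ 289 (mod 469)
10^16 ≡ 289^2 = 83521 ≡ 39 (mod 469)
10^32 ≡ 39^2 = 1521 ≡ 114 (mod 469)
10^64 ≡ 114^2 = 12996 ≡ 333 (mod 469)
10^128 ≡ 333^2 = 110889 ≡ 205 (mod 469)
10^256 ≡ 205^2 = 42025 ≡ 284 (mod 469)
468 = 256 + 128 + 64 + 16 + 4 in binary powers of 2.
So 10^468 ≡ 284 · 205 · 333 · 39 · 151 ≡ 92 (mod 469).
Since 92 ≠ 1, base 10 is a Fermat witness: 469 is composite.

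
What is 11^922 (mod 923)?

322

11^1 ≡ 11 (mod 923)
11^2 ≡ 11^2 = 121 ≡ 121 (mod 923)
11^4 ≡ 121^2 = 14641 ≡ 796 (mod 923)
11^8 ≡ 796^2 = 633616 ≡ 438 (mod 923)
11^16 ≡ 438^2 = 191844 ≡ 783 (mod 923)
11^32 ≡ 783^2 = 613089 ≡ 217 (mod 923)
11^64 ≡ 217^2 = 47089 ≡ 16 (mod 923)
11^128 ≡ 16^2 = 256 ≡ 256 (mod 923)
11^256 ≡ 256^2 = 65536 ≡ 3 (mod 923)
11^512 ≡ 3^2 = 9 ≡ 9 (mod 923)
922 = 512 + 256 + 128 + 16 + 8 + 2 in binary powers of 2.
So 11^922 ≡ 9 · 3 · 256 · 783 · 438 · 121 ≡ 322 (mod 923).
Since 322 ≠ 1, base 11 is a Fermat witness: 923 is composite.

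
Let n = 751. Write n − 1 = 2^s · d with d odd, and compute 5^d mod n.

1

751 − 1 = 750 = 2^1 · 375, so d = 375.
5^1 ≡ 5 (mod 751)
5^2 ≡ 5^2 = 25 ≡ 25 (mod 751)
5^4 ≡ 25^2 = 625 ≡ 625 (mod 751)
5^8 ≡ 625^2 = 390625 ≡ 105 (mod 751)
5^16 ≡ 105^2 = 11025 ≡ 511 (mod 751)
5^32 ≡ 511^2 = 261121 ≡ 524 (mod 751)
5^64 ≡ 524^2 = 274576 ≡ 461 (mod 751)
5^128 ≡ 461^2 = 212521 ≡ 739 (mod 751)
5^256 ≡ 739^2 = 546121 ≡ 144 (mod 751)
375 = 256 + 64 + 32 + 16 + 4 + 2 + 1 in binary powers of 2.
So 5^375 ≡ 144 · 461 · 524 · 511 · 625 · 25 · 5 ≡ 1 (mod 751).
Since 5^d ≡ 1 (mod 751), base 5 does not prove 751 composite.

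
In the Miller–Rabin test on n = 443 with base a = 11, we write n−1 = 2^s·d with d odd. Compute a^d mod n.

442

443 − 1 = 442 = 2^1 · 221, so d = 221.
11^1 ≡ 11 (mod 443)
11^2 ≡ 11^2 = 121 ≡ 121 (mod 443)
11^4 ≡ 121^2 = 14641 ≡ 22 (mod 443)
11^8 ≡ 22^2 = 484 ≡ 41 (mod 443)
11^16 ≡ 41^2 = 1681 ≡ 352 (mod 443)
11^32 ≡ 352^2 = 123904 ≡ 307 (mod 443)
11^64 ≡ 307^2 = 94249 ≡ 333 (mod 443)
11^128 ≡ 333^2 = 110889 ≡ 139 (mod 443)
221 = 128 + 64 + 16 + 8 + 4 + 1 in binary powers of 2.
So 11^221 ≡ 139 · 333 · 352 · 41 · 22 · 11 ≡ 442 (mod 443).
Since 11^d ≡ 442 (mod 443), base 11 does not prove 443 composite.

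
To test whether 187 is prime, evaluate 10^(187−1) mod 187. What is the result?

10^1 ≡ 10 (mod 187)
10^2 ≡ 10^2 = 100 ≡ 100 (mod 187)
10^4 ≡ 100^2 = 10000 ≡ 89 (mod 187)
10^8 ≡ 89^2 = 7921 ≡ 67 (mod 187)
10^16 ≡ 67^2 = 4489 ≡ 1 (mod 187)
10^32 ≡ 1^2 = 1 ≡ 1 (mod 187)
10^64 ≡ 1^2 = 1 ≡ 1 (mod 187)
10^128 ≡ 1^2 = 1 ≡ 1 (mod 187)
186 = 128 + 32 + 16 + 8 + 2 in binary powers of 2.
So 10^186 ≡ 1 · 1 · 1 · 67 · 100 ≡ 155 (mod 187).
Since 155 ≠ 1, base 10 is a Fermat witness: 187 is composite.

155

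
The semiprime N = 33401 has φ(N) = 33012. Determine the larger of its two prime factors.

φ(n) = (p−1)(q−1) = n − (p+q) + 1, so p + q = 33401 − 33012 + 1 = 390.
p and q are the roots of t² − 390t + 33401 = 0.
Discriminant: 390² − 4·33401 = 152100 − 133604 = 18496; √18496 = 136.
q = (390 − 136)/2 = 127, p = (390 + 136)/2 = 263.
Check: 127 · 263 = 33401.

263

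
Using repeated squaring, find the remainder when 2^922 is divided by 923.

49

2^1 ≡ 2 (mod 923)
2^2 ≡ 2^2 = 4 ≡ 4 (mod 923)
2^4 ≡ 4^2 = 16 ≡ 16 (mod 923)
2^8 ≡ 16^2 = 256 ≡ 256 (mod 923)
2^16 ≡ 256^2 = 65536 ≡ 3 (mod 923)
2^32 ≡ 3^2 = 9 ≡ 9 (mod 923)
2^64 ≡ 9^2 = 81 ≡ 81 (mod 923)
2^128 ≡ 81^2 = 6561 ≡ 100 (mod 923)
2^256 ≡ 100^2 = 10000 ≡ 770 (mod 923)
2^512 ≡ 770^2 = 592900 ≡ 334 (mod 923)
922 = 512 + 256 + 128 + 16 + 8 + 2 in binary powers of 2.
So 2^922 ≡ 334 · 770 · 100 · 3 · 256 · 4 ≡ 49 (mod 923).
Since 49 ≠ 1, base 2 is a Fermat witness: 923 is composite.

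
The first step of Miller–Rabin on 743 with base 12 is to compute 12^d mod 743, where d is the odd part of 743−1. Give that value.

1

743 − 1 = 742 = 2^1 · 371, so d = 371.
12^1 ≡ 12 (mod 743)
12^2 ≡ 12^2 = 144 ≡ 144 (mod 743)
12^4 ≡ 144^2 = 20736 ≡ 675 (mod 743)
12^8 ≡ 675^2 = 455625 ≡ 166 (mod 743)
12^16 ≡ 166^2 = 27556 ≡ 65 (mod 743)
12^32 ≡ 65^2 = 4225 ≡ 510 (mod 743)
12^64 ≡ 510^2 = 260100 ≡ 50 (mod 743)
12^128 ≡ 50^2 = 2500 ≡ 271 (mod 743)
12^256 ≡ 271^2 = 73441 ≡ 627 (mod 743)
371 = 256 + 64 + 32 + 16 + 2 + 1 in binary powers of 2.
So 12^371 ≡ 627 · 50 · 510 · 65 · 144 · 12 ≡ 1 (mod 743).
Since 12^d ≡ 1 (mod 743), base 12 does not prove 743 composite.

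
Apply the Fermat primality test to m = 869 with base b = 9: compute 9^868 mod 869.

190

9^1 ≡ 9 (mod 869)
9^2 ≡ 9^2 = 81 ≡ 81 (mod 869)
9^4 ≡ 81^2 = 6561 ≡ 478 (mod 869)
9^8 ≡ 478^2 = 228484 ≡ 806 (mod 869)
9^16 ≡ 806^2 = 649636 ≡ 493 (mod 869)
9^32 ≡ 493^2 = 243049 ≡ 598 (mod 869)
9^64 ≡ 598^2 = 357604 ≡ 445 (mod 869)
9^128 ≡ 445^2 = 198025 ≡ 762 (mod 869)
9^256 ≡ 762^2 = 580644 ≡ 152 (mod 869)
9^512 ≡ 152^2 = 23104 ≡ 510 (mod 869)
868 = 512 + 256 + 64 + 32 + 4 in binary powers of 2.
So 9^868 ≡ 510 · 152 · 445 · 598 · 478 ≡ 190 (mod 869).
Since 190 ≠ 1, base 9 is a Fermat witness: 869 is composite.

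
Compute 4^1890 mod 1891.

4^1 ≡ 4 (mod 1891)
4^2 ≡ 4^2 = 16 ≡ 16 (mod 1891)
4^4 ≡ 16^2 = 256 ≡ 256 (mod 1891)
4^8 ≡ 256^2 = 65536 ≡ 1242 (mod 1891)
4^16 ≡ 1242^2 = 1542564 ≡ 1399 (mod 1891)
4^32 ≡ 1399^2 = 1957201 ≡ 16 (mod 1891)
4^64 ≡ 16^2 = 256 ≡ 256 (mod 1891)
4^128 ≡ 256^2 = 65536 ≡ 1242 (mod 1891)
4^256 ≡ 1242^2 = 1542564 ≡ 1399 (mod 1891)
4^512 ≡ 1399^2 = 1957201 ≡ 16 (mod 1891)
4^1024 ≡ 16^2 = 256 ≡ 256 (mod 1891)
1890 = 1024 + 512 + 256 + 64 + 32 + 2 in binary powers of 2.
So 4^1890 ≡ 256 · 16 · 1399 · 256 · 16 · 16 ≡ 1 (mod 1891).
Since the result is 1, base 4 gives no evidence that 1891 is composite.

1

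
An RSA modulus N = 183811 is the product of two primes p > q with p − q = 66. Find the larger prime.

463

Since p = q + 66, we have 183811 = q(q + 66), so q² + 66q − 183811 = 0.
Discriminant: 66² + 4·183811 = 4356 + 735244 = 739600; √739600 = 860.
q = (−66 + 860)/2 = 397, and p = q + 66 = 463.
Check: 397 · 463 = 183811.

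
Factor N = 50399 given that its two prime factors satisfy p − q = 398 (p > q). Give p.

Since p = q + 398, we have 50399 = q(q + 398), so q² + 398q − 50399 = 0.
Discriminant: 398² + 4·50399 = 158404 + 201596 = 360000; √360000 = 600.
q = (−398 + 600)/2 = 101, and p = q + 398 = 499.
Check: 101 · 499 = 50399.

499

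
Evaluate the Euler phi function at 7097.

6900

Factor: 7097 = 47 · 151.
φ(7097) = (47−1) · (151−1) = 46 · 150 = 6900.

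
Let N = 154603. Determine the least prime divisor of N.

154603 is odd.
Digit sum 19, not divisible by 3.
Ends in 3: not divisible by 5.
7: 154603 = 7·22086 + 1
11: 154603 = 11·14054 + 9
13: 154603 = 13·11892 + 7
17: 154603 = 17·9094 + 5
19: 154603 = 19·8137

19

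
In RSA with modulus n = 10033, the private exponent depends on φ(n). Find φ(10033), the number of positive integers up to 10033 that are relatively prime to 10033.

Factor: 10033 = 79 · 127.
φ(10033) = (79−1) · (127−1) = 78 · 126 = 9828.

9828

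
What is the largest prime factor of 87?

29

87 = 3 · 29
29 is prime.
So 87 = 3 · 29; the largest prime factor is 29.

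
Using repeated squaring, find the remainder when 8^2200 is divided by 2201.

900

8^1 ≡ 8 (mod 2201)
8^2 ≡ 8^2 = 64 ≡ 64 (mod 2201)
8^4 ≡ 64^2 = 4096 ≡ 1895 (mod 2201)
8^8 ≡ 1895^2 = 3591025 ≡ 1194 (mod 2201)
8^16 ≡ 1194^2 = 1425636 ≡ 1589 (mod 2201)
8^32 ≡ 1589^2 = 2524921 ≡ 374 (mod 2201)
8^64 ≡ 374^2 = 139876 ≡ 1213 (mod 2201)
8^128 ≡ 1213^2 = 1471369 ≡ 1101 (mod 2201)
8^256 ≡ 1101^2 = 1212201 ≡ 1651 (mod 2201)
8^512 ≡ 1651^2 = 2725801 ≡ 963 (mod 2201)
8^1024 ≡ 963^2 = 927369 ≡ 748 (mod 2201)
8^2048 ≡ 748^2 = 559504 ≡ 450 (mod 2201)
2200 = 2048 + 128 + 16 + 8 in binary powers of 2.
So 8^2200 ≡ 450 · 1101 · 1589 · 1194 ≡ 900 (mod 2201).
Since 900 ≠ 1, base 8 is a Fermat witness: 2201 is composite.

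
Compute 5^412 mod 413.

5^1 ≡ 5 (mod 413)
5^2 ≡ 5^2 = 25 ≡ 25 (mod 413)
5^4 ≡ 25^2 = 625 ≡ 212 (mod 413)
5^8 ≡ 212^2 = 44944 ≡ 340 (mod 413)
5^16 ≡ 340^2 = 115600 ≡ 373 (mod 413)
5^32 ≡ 373^2 = 139129 ≡ 361 (mod 413)
5^64 ≡ 361^2 = 130321 ≡ 226 (mod 413)
5^128 ≡ 226^2 = 51076 ≡ 277 (mod 413)
5^256 ≡ 277^2 = 76729 ≡ 324 (mod 413)
412 = 256 + 128 + 16 + 8 + 4 in binary powers of 2.
So 5^412 ≡ 324 · 277 · 373 · 340 · 212 ≡ 226 (mod 413).
Since 226 ≠ 1, base 5 is a Fermat witness: 413 is composite.

226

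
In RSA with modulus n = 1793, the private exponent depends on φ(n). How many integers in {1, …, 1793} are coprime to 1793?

Factor: 1793 = 11 · 163.
φ(1793) = (11−1) · (163−1) = 10 · 162 = 1620.

1620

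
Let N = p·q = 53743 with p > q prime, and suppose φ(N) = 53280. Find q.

φ(n) = (p−1)(q−1) = n − (p+q) + 1, so p + q = 53743 − 53280 + 1 = 464.
p and q are the roots of t² − 464t + 53743 = 0.
Discriminant: 464² − 4·53743 = 215296 − 214972 = 324; √324 = 18.
q = (464 − 18)/2 = 223, p = (464 + 18)/2 = 241.
Check: 223 · 241 = 53743.

223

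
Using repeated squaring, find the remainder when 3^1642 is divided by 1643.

820

3^1 ≡ 3 (mod 1643)
3^2 ≡ 3^2 = 9 ≡ 9 (mod 1643)
3^4 ≡ 9^2 = 81 ≡ 81 (mod 1643)
3^8 ≡ 81^2 = 6561 ≡ 1632 (mod 1643)
3^16 ≡ 1632^2 = 2663424 ≡ 121 (mod 1643)
3^32 ≡ 121^2 = 14641 ≡ 1497 (mod 1643)
3^64 ≡ 1497^2 = 2241009 ≡ 1600 (mod 1643)
3^128 ≡ 1600^2 = 2560000 ≡ 206 (mod 1643)
3^256 ≡ 206^2 = 42436 ≡ 1361 (mod 1643)
3^512 ≡ 1361^2 = 1852321 ≡ 660 (mod 1643)
3^1024 ≡ 660^2 = 435600 ≡ 205 (mod 1643)
1642 = 1024 + 512 + 64 + 32 + 8 + 2 in binary powers of 2.
So 3^1642 ≡ 205 · 660 · 1600 · 1497 · 1632 · 9 ≡ 820 (mod 1643).
Since 820 ≠ 1, base 3 is a Fermat witness: 1643 is composite.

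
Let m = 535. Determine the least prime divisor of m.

5

535 is odd.
Digit sum 13, not divisible by 3.
Ends in 5: divisible by 5.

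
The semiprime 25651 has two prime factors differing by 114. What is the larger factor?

Since p = q + 114, we have 25651 = q(q + 114), so q² + 114q − 25651 = 0.
Discriminant: 114² + 4·25651 = 12996 + 102604 = 115600; √115600 = 340.
q = (−114 + 340)/2 = 113, and p = q + 114 = 227.
Check: 113 · 227 = 25651.

227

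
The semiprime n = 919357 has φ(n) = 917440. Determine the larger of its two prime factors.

φ(n) = (p−1)(q−1) = n − (p+q) + 1, so p + q = 919357 − 917440 + 1 = 1918.
p and q are the roots of t² − 1918t + 919357 = 0.
Discriminant: 1918² − 4·919357 = 3678724 − 3677428 = 1296; √1296 = 36.
q = (1918 − 36)/2 = 941, p = (1918 + 36)/2 = 977.
Check: 941 · 977 = 919357.

977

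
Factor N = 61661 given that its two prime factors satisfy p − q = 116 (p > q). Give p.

313

Since p = q + 116, we have 61661 = q(q + 116), so q² + 116q − 61661 = 0.
Discriminant: 116² + 4·61661 = 13456 + 246644 = 260100; √260100 = 510.
q = (−116 + 510)/2 = 197, and p = q + 116 = 313.
Check: 197 · 313 = 61661.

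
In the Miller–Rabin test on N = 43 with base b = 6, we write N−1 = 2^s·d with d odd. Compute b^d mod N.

1

43 − 1 = 42 = 2^1 · 21, so d = 21.
6^1 ≡ 6 (mod 43)
6^2 ≡ 6^2 = 36 ≡ 36 (mod 43)
6^4 ≡ 36^2 = 1296 ≡ 6 (mod 43)
6^8 ≡ 6^2 = 36 ≡ 36 (mod 43)
6^16 ≡ 36^2 = 1296 ≡ 6 (mod 43)
21 = 16 + 4 + 1 in binary powers of 2.
So 6^21 ≡ 6 · 6 · 6 ≡ 1 (mod 43).
Since 6^d ≡ 1 (mod 43), base 6 does not prove 43 composite.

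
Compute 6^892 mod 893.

6^1 ≡ 6 (mod 893)
6^2 ≡ 6^2 = 36 ≡ 36 (mod 893)
6^4 ≡ 36^2 = 1296 ≡ 403 (mod 893)
6^8 ≡ 403^2 = 162409 ≡ 776 (mod 893)
6^16 ≡ 776^2 = 602176 ≡ 294 (mod 893)
6^32 ≡ 294^2 = 86436 ≡ 708 (mod 893)
6^64 ≡ 708^2 = 501264 ≡ 291 (mod 893)
6^128 ≡ 291^2 = 84681 ≡ 739 (mod 893)
6^256 ≡ 739^2 = 546121 ≡ 498 (mod 893)
6^512 ≡ 498^2 = 248004 ≡ 643 (mod 893)
892 = 512 + 256 + 64 + 32 + 16 + 8 + 4 in binary powers of 2.
So 6^892 ≡ 643 · 498 · 291 · 708 · 294 · 776 · 403 ≡ 291 (mod 893).
Since 291 ≠ 1, base 6 is a Fermat witness: 893 is composite.

291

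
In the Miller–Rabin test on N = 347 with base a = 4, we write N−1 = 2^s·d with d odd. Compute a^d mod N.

1

347 − 1 = 346 = 2^1 · 173, so d = 173.
4^1 ≡ 4 (mod 347)
4^2 ≡ 4^2 = 16 ≡ 16 (mod 347)
4^4 ≡ 16^2 = 256 ≡ 256 (mod 347)
4^8 ≡ 256^2 = 65536 ≡ 300 (mod 347)
4^16 ≡ 300^2 = 90000 ≡ 127 (mod 347)
4^32 ≡ 127^2 = 16129 ≡ 167 (mod 347)
4^64 ≡ 167^2 = 27889 ≡ 129 (mod 347)
4^128 ≡ 129^2 = 16641 ≡ 332 (mod 347)
173 = 128 + 32 + 8 + 4 + 1 in binary powers of 2.
So 4^173 ≡ 332 · 167 · 300 · 256 · 4 ≡ 1 (mod 347).
Since 4^d ≡ 1 (mod 347), base 4 does not prove 347 composite.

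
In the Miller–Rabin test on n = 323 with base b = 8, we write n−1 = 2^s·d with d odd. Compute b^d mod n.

297

323 − 1 = 322 = 2^1 · 161, so d = 161.
8^1 ≡ 8 (mod 323)
8^2 ≡ 8^2 = 64 ≡ 64 (mod 323)
8^4 ≡ 64^2 = 4096 ≡ 220 (mod 323)
8^8 ≡ 220^2 = 48400 ≡ 273 (mod 323)
8^16 ≡ 273^2 = 74529 ≡ 239 (mod 323)
8^32 ≡ 239^2 = 57121 ≡ 273 (mod 323)
8^64 ≡ 273^2 = 74529 ≡ 239 (mod 323)
8^128 ≡ 239^2 = 57121 ≡ 273 (mod 323)
161 = 128 + 32 + 1 in binary powers of 2.
So 8^161 ≡ 273 · 273 · 8 ≡ 297 (mod 323).
Squaring chain: 297; never reaches −1, so base 8 is a Miller–Rabin witness that 323 is composite.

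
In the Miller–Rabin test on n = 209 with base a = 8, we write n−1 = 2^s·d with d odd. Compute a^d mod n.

209 − 1 = 208 = 2^4 · 13, so d = 13.
8^1 ≡ 8 (mod 209)
8^2 ≡ 8^2 = 64 ≡ 64 (mod 209)
8^4 ≡ 64^2 = 4096 ≡ 125 (mod 209)
8^8 ≡ 125^2 = 15625 ≡ 159 (mod 209)
13 = 8 + 4 + 1 in binary powers of 2.
So 8^13 ≡ 159 · 125 · 8 ≡ 160 (mod 209).
Squaring chain: 160 → 102 → 163 → 26; never reaches −1, so base 8 is a Miller–Rabin witness that 209 is composite.

160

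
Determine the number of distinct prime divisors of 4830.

4830 = 2 · 2415
2415 = 3 · 805
805 = 5 · 161
161 = 7 · 23
4830 = 2 · 3 · 5 · 7 · 23, which has 5 distinct prime factors.

5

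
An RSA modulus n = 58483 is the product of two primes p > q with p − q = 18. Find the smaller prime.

Since p = q + 18, we have 58483 = q(q + 18), so q² + 18q − 58483 = 0.
Discriminant: 18² + 4·58483 = 324 + 233932 = 234256; √234256 = 484.
q = (−18 + 484)/2 = 233, and p = q + 18 = 251.
Check: 233 · 251 = 58483.

233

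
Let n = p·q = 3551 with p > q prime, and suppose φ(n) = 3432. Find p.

φ(n) = (p−1)(q−1) = n − (p+q) + 1, so p + q = 3551 − 3432 + 1 = 120.
p and q are the roots of t² − 120t + 3551 = 0.
Discriminant: 120² − 4·3551 = 14400 − 14204 = 196; √196 = 14.
q = (120 − 14)/2 = 53, p = (120 + 14)/2 = 67.
Check: 53 · 67 = 3551.

67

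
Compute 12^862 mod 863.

1

12^1 ≡ 12 (mod 863)
12^2 ≡ 12^2 = 144 ≡ 144 (mod 863)
12^4 ≡ 144^2 = 20736 ≡ 24 (mod 863)
12^8 ≡ 24^2 = 576 ≡ 576 (mod 863)
12^16 ≡ 576^2 = 331776 ≡ 384 (mod 863)
12^32 ≡ 384^2 = 147456 ≡ 746 (mod 863)
12^64 ≡ 746^2 = 556516 ≡ 744 (mod 863)
12^128 ≡ 744^2 = 553536 ≡ 353 (mod 863)
12^256 ≡ 353^2 = 124609 ≡ 337 (mod 863)
12^512 ≡ 337^2 = 113569 ≡ 516 (mod 863)
862 = 512 + 256 + 64 + 16 + 8 + 4 + 2 in binary powers of 2.
So 12^862 ≡ 516 · 337 · 744 · 384 · 576 · 24 · 144 ≡ 1 (mod 863).
Since the result is 1, base 12 gives no evidence that 863 is composite.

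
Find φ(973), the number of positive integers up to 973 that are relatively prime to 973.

828

Factor: 973 = 7 · 139.
φ(973) = (7−1) · (139−1) = 6 · 138 = 828.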